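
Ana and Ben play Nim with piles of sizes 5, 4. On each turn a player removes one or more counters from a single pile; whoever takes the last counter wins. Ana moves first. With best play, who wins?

Ana wins

Nim-sum: 5 ^ 4 = 1.
The nim-sum is 1 ≠ 0, so this is an N-position: the player to move can win; Ana has a winning move.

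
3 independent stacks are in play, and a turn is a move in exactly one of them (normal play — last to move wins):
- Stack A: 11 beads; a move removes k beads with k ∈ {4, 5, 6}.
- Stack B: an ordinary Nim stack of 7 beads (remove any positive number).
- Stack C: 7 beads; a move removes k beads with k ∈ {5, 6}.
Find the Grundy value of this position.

6

Build the Grundy sequence for stack A with g(k) = mex{g(k−s) : s ∈ {4, 5, 6}, s ≤ k}:
k:     0  1  2  3  4  5  6  7  8  9 10 11
g(k):  0  0  0  0  1  1  1  1  2  2  0  0
So g(11) = 0.
Stack B is a plain Nim stack of size 7, so its Grundy value is 7.
Build the Grundy sequence for stack C with g(k) = mex{g(k−s) : s ∈ {5, 6}, s ≤ k}:
k:     0  1  2  3  4  5  6  7
g(k):  0  0  0  0  0  1  1  1
So g(7) = 1.
By the Sprague-Grundy theorem, the Grundy value of a sum of independent games is the XOR of the component values.
Combined value = 0 ⊕ 7 ⊕ 1 = 6.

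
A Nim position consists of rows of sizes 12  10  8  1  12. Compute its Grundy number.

Nim-sum: 12 ^ 10 ^ 8 ^ 1 ^ 12 = 3.

3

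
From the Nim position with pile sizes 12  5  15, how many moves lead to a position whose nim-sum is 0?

Nim-sum: 12 ⊕ 5 ⊕ 15 = 6.
The overall nim-sum is X = 6. A pile of size p has a winning move iff p XOR X < p (reduce it to p XOR X).
  12: 12 XOR 6 = 10 < 12 — winning move (to 10).
  5: 5 XOR 6 = 3 < 5 — winning move (to 3).
  15: 15 XOR 6 = 9 < 15 — winning move (to 9).
That gives 3 winning moves.

3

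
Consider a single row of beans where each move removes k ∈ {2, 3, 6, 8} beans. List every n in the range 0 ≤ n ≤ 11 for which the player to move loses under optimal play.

Build the Grundy sequence with g(k) = mex{g(k−s) : s ∈ {2, 3, 6, 8}, s ≤ k}:
k:     0  1  2  3  4  5  6  7  8  9 10 11
g(k):  0  0  1  1  2  0  3  1  2  2  0  3
The P-positions (g = 0) in 0..11 are 0, 1, 5, 10.

0, 1, 5, 10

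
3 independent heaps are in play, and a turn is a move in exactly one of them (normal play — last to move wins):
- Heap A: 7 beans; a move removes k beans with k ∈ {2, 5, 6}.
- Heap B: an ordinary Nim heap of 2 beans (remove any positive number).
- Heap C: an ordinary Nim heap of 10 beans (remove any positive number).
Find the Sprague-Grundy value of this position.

11

For heap A, compute g(0), g(1), … with moves {2, 5, 6}:
k:     0  1  2  3  4  5  6  7
g(k):  0  0  1  1  0  2  1  3
So g(7) = 3.
Heap B is a plain Nim heap of size 2, so its Grundy value is 2.
Heap C is a plain Nim heap of size 10, so its Grundy value is 10.
By the Sprague-Grundy theorem, the Grundy value of a sum of independent games is the XOR of the component values.
Combined value = 3 ⊕ 2 ⊕ 10 = 11.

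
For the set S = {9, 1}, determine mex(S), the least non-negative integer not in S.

0 is not in the set, so the mex is 0.

0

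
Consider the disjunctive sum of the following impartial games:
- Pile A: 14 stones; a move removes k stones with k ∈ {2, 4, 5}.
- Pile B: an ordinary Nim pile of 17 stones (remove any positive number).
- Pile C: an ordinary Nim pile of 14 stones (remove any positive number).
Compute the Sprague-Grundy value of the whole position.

31

Grundy values for pile A (subtraction set {2, 4, 5}):
k:     0  1  2  3  4  5  6  7  8  9 10 11 12 13 14
g(k):  0  0  1  1  2  2  3  0  0  1  1  2  2  3  0
So g(14) = 0.
Pile B is a plain Nim pile of size 17, so its Grundy value is 17.
Pile C is a plain Nim pile of size 14, so its Grundy value is 14.
The value of a disjunctive sum is the nim-sum of the parts.
Combined value = 0 XOR 17 XOR 14 = 31.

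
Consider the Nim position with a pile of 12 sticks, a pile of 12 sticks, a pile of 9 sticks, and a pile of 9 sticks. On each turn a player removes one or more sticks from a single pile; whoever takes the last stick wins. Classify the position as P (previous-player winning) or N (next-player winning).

P-position

Compute the nim-sum pairwise:
12 XOR 12 = 0
0 XOR 9 = 9
9 XOR 9 = 0
The nim-sum is 0, so this is a P-position: the player to move is in a losing position under optimal play.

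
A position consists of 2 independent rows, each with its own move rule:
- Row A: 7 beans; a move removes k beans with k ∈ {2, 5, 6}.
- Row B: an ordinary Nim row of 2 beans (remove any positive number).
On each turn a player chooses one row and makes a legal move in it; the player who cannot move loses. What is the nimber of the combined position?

1

Grundy values for row A (subtraction set {2, 5, 6}):
k:     0  1  2  3  4  5  6  7
g(k):  0  0  1  1  0  2  1  3
So g(7) = 3.
Row B is a plain Nim row of size 2, so its Grundy value is 2.
By the Sprague-Grundy theorem, the Grundy value of a sum of independent games is the XOR of the component values.
Combined value = 3 XOR 2 = 1.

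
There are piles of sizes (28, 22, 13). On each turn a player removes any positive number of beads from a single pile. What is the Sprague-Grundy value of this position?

7

Compute the nim-sum pairwise:
28 ⊕ 22 = 10
10 ⊕ 13 = 7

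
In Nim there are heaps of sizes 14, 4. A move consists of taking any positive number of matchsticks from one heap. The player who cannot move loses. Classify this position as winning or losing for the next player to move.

Nim-sum: 14 ⊕ 4 = 10.
The nim-sum is 10 ≠ 0, so this is an N-position: the player to move can win.

Winning position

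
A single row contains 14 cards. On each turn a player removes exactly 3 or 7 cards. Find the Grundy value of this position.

Compute g(0), g(1), … for moves {3, 7}:
g(0) = mex{} = 0
g(1) = mex{} = 0
g(2) = mex{} = 0
g(3) = mex{0} = 1
g(4) = mex{0} = 1
g(5) = mex{0} = 1
g(6) = mex{1} = 0
g(7) = mex{0,1} = 2
g(8) = mex{0,1} = 2
g(9) = mex{0} = 1
g(10) = mex{1,2} = 0
g(11) = mex{1,2} = 0
g(12) = mex{1} = 0
g(13) = mex{0} = 1
g(14) = mex{0,2} = 1
So g(14) = 1.

1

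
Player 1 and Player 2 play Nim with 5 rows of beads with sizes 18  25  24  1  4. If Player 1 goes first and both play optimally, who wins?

Nim-sum: 18 ⊕ 25 ⊕ 24 ⊕ 1 ⊕ 4 = 22.
The nim-sum is 22 ≠ 0, so this is an N-position: the player to move can win; Player 1 has a winning move.

Player 1 wins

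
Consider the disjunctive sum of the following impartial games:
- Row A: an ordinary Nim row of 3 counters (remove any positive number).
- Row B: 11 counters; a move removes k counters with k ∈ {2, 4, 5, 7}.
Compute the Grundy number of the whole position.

2

Row A is a plain Nim row of size 3, so its Grundy value is 3.
Build the Grundy sequence for row B with g(k) = mex{g(k−s) : s ∈ {2, 4, 5, 7}, s ≤ k}:
k:     0  1  2  3  4  5  6  7  8  9 10 11
g(k):  0  0  1  1  2  2  3  3  4  0  0  1
So g(11) = 1.
The value of a disjunctive sum is the nim-sum of the parts.
Combined value = 3 XOR 1 = 2.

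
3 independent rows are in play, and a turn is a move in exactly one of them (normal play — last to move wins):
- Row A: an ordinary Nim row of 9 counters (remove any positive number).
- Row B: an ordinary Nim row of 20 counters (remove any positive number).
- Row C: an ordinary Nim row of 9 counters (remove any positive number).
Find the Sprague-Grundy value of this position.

Row A is a plain Nim row of size 9, so its Grundy value is 9.
Row B is a plain Nim row of size 20, so its Grundy value is 20.
Row C is a plain Nim row of size 9, so its Grundy value is 9.
By the Sprague-Grundy theorem, the Grundy value of a sum of independent games is the XOR of the component values.
Combined value = 9 ⊕ 20 ⊕ 9 = 20.

20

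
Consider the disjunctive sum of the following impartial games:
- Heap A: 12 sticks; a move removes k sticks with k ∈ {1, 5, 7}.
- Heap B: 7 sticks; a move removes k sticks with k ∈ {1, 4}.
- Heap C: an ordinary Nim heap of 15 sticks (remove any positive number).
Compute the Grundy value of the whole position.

For heap A, compute g(0), g(1), … with moves {1, 5, 7}:
k:     0  1  2  3  4  5  6  7  8  9 10 11 12
g(k):  0  1  0  1  0  1  0  1  0  1  0  1  0
So g(12) = 0.
Build the Grundy sequence for heap B with g(k) = mex{g(k−s) : s ∈ {1, 4}, s ≤ k}:
g(0) = mex{} = 0
g(1) = mex{0} = 1
g(2) = mex{1} = 0
g(3) = mex{0} = 1
g(4) = mex{0,1} = 2
g(5) = mex{1,2} = 0
g(6) = mex{0} = 1
g(7) = mex{1} = 0
So g(7) = 0.
Heap C is a plain Nim heap of size 15, so its Grundy value is 15.
The value of a disjunctive sum is the nim-sum of the parts.
Combined value = 0 XOR 0 XOR 15 = 15.

15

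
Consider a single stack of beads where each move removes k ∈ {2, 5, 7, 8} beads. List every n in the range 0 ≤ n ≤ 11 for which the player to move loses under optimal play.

0, 1, 4, 10

Grundy values for subtraction set {2, 5, 7, 8}:
g(0) = mex{} = 0
g(1) = mex{} = 0
g(2) = mex{0} = 1
g(3) = mex{0} = 1
g(4) = mex{1} = 0
g(5) = mex{0,1} = 2
g(6) = mex{0} = 1
g(7) = mex{0,1,2} = 3
g(8) = mex{0,1} = 2
g(9) = mex{0,1,3} = 2
g(10) = mex{1,2} = 0
g(11) = mex{0,1,2} = 3
The P-positions (g = 0) in 0..11 are 0, 1, 4, 10.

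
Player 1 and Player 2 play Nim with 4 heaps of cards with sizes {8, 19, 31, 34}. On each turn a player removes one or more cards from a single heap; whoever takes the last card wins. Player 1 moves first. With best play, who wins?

Nim-sum: 8 ^ 19 ^ 31 ^ 34 = 38.
The nim-sum is 38 ≠ 0, so this is an N-position: the player to move can win; Player 1 has a winning move.

Player 1 wins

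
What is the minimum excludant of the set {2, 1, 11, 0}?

3

The values 0, 1, 2 are all present; 3 is the first non-negative integer missing from the set.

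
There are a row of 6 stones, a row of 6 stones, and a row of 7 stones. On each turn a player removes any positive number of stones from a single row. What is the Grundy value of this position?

7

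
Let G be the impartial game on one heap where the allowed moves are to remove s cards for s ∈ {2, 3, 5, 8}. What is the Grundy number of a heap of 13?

Build the Grundy sequence with g(k) = mex{g(k−s) : s ∈ {2, 3, 5, 8}, s ≤ k}:
g(0) = mex{} = 0
g(1) = mex{} = 0
g(2) = mex{0} = 1
g(3) = mex{0} = 1
g(4) = mex{0,1} = 2
g(5) = mex{0,1} = 2
g(6) = mex{0,1,2} = 3
g(7) = mex{1,2} = 0
g(8) = mex{0,1,2,3} = 4
g(9) = mex{0,2,3} = 1
g(10) = mex{0,1,2,4} = 3
g(11) = mex{1,3,4} = 0
g(12) = mex{0,1,2,3} = 4
g(13) = mex{0,2,3,4} = 1
So g(13) = 1.

1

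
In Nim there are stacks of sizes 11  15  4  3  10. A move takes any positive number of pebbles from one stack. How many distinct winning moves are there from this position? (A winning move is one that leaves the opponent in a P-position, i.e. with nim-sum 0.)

3

Nim-sum: 11 ⊕ 15 ⊕ 4 ⊕ 3 ⊕ 10 = 9.
The overall nim-sum is X = 9. A stack of size p has a winning move iff p XOR X < p (reduce it to p XOR X).
  11: 11 XOR 9 = 2 < 11 — winning move (to 2).
  15: 15 XOR 9 = 6 < 15 — winning move (to 6).
  4: 4 XOR 9 = 13 ≥ 4 — no move.
  3: 3 XOR 9 = 10 ≥ 3 — no move.
  10: 10 XOR 9 = 3 < 10 — winning move (to 3).
That gives 3 winning moves.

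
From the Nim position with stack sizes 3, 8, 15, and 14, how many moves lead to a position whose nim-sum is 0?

3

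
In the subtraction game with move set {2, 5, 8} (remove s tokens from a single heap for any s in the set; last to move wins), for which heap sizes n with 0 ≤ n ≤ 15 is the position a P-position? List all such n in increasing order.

0, 1, 4, 7, 10, 11, 14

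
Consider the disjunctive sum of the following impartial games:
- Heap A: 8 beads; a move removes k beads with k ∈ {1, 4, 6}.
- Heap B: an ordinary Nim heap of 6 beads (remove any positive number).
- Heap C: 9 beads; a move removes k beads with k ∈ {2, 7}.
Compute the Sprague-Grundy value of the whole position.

7

Grundy values for heap A (subtraction set {1, 4, 6}):
g(0) = mex{} = 0
g(1) = mex{0} = 1
g(2) = mex{1} = 0
g(3) = mex{0} = 1
g(4) = mex{0,1} = 2
g(5) = mex{1,2} = 0
g(6) = mex{0} = 1
g(7) = mex{1} = 0
g(8) = mex{0,2} = 1
So g(8) = 1.
Heap B is a plain Nim heap of size 6, so its Grundy value is 6.
For heap C, compute g(0), g(1), … with moves {2, 7}:
k:     0  1  2  3  4  5  6  7  8  9
g(k):  0  0  1  1  0  0  1  1  2  0
So g(9) = 0.
By the Sprague-Grundy theorem, the Grundy value of a sum of independent games is the XOR of the component values.
Combined value = 1 XOR 6 XOR 0 = 7.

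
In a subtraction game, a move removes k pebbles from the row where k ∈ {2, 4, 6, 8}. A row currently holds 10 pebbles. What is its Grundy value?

0

Compute g(0), g(1), … for moves {2, 4, 6, 8}:
k:     0  1  2  3  4  5  6  7  8  9 10
g(k):  0  0  1  1  2  2  3  3  4  4  0
So g(10) = 0.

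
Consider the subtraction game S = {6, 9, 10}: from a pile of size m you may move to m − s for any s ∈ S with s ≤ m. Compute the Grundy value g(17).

Grundy values for subtraction set {6, 9, 10}:
k:     0  1  2  3  4  5  6  7  8  9 10 11 12 13 14 15 16 17
g(k):  0  0  0  0  0  0  1  1  1  1  1  1  2  2  2  2  0  0
So g(17) = 0.

0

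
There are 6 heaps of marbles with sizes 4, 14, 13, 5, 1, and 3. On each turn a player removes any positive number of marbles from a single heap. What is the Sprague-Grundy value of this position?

0

Nim-sum: 4 XOR 14 XOR 13 XOR 5 XOR 1 XOR 3 = 0.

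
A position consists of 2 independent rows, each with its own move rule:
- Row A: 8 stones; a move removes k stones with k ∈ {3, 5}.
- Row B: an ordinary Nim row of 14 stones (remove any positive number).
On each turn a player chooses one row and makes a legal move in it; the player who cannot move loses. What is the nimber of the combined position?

14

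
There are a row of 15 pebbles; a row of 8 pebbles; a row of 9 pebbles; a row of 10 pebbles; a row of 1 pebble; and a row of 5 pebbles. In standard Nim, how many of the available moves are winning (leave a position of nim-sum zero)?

Bitwise XOR of the heap sizes:
  1111  (15)
  1000  (8)
  1001  (9)
  1010  (10)
  0001  (1)
  0101  (5)
  ----
  0000  (0)
The nim-sum is already 0, so every move leaves a nonzero nim-sum — there are no winning moves.

0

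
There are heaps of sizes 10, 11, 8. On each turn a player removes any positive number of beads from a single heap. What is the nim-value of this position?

9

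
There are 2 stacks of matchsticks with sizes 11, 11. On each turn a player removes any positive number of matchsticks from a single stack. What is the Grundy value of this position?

0

Nim-sum: 11 ⊕ 11 = 0.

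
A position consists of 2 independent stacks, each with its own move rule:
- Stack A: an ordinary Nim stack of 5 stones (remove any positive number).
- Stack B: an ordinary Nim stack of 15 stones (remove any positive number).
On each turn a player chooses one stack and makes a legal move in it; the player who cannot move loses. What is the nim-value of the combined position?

Stack A is a plain Nim stack of size 5, so its Grundy value is 5.
Stack B is a plain Nim stack of size 15, so its Grundy value is 15.
The value of a disjunctive sum is the nim-sum of the parts.
Combined value = 5 XOR 15 = 10.

10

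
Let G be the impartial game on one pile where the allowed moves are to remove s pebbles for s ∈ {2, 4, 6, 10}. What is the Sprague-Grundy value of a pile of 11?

1

Grundy values for subtraction set {2, 4, 6, 10}:
k:     0  1  2  3  4  5  6  7  8  9 10 11
g(k):  0  0  1  1  2  2  3  3  0  0  1  1
So g(11) = 1.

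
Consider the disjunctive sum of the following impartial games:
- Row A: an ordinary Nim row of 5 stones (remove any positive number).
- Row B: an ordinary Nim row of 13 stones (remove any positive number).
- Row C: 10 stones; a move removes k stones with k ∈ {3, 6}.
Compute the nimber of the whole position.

8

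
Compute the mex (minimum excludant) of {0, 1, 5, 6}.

2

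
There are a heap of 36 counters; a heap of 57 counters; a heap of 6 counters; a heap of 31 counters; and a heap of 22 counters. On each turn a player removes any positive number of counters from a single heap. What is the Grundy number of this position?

18

Compute the nim-sum pairwise:
36 XOR 57 = 29
29 XOR 6 = 27
27 XOR 31 = 4
4 XOR 22 = 18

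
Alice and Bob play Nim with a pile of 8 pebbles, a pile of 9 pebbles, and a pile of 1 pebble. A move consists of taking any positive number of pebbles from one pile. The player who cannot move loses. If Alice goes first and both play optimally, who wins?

Compute the nim-sum pairwise:
8 ^ 9 = 1
1 ^ 1 = 0
The nim-sum is 0, so this is a P-position: the player to move is in a losing position under optimal play; Alice is about to move from it and so loses — Bob wins.

Bob wins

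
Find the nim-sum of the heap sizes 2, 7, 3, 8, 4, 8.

Compute the nim-sum pairwise:
2 XOR 7 = 5
5 XOR 3 = 6
6 XOR 8 = 14
14 XOR 4 = 10
10 XOR 8 = 2

2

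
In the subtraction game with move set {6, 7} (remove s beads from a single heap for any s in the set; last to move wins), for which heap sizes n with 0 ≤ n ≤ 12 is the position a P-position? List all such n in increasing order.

0, 1, 2, 3, 4, 5

Compute g(0), g(1), … for moves {6, 7}:
k:     0  1  2  3  4  5  6  7  8  9 10 11 12
g(k):  0  0  0  0  0  0  1  1  1  1  1  1  2
The P-positions (g = 0) in 0..12 are 0, 1, 2, 3, 4, 5.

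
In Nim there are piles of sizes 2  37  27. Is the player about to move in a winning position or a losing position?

Compute the nim-sum pairwise:
2 ⊕ 37 = 39
39 ⊕ 27 = 60
The nim-sum is 60 ≠ 0, so this is an N-position: the player to move can win.

Winning position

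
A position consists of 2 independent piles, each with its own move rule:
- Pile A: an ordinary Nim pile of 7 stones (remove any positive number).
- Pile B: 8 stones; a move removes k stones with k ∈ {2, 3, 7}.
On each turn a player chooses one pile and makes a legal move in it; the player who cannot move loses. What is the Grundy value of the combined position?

6

Pile A is a plain Nim pile of size 7, so its Grundy value is 7.
For pile B, compute g(0), g(1), … with moves {2, 3, 7}:
g(0) = mex{} = 0
g(1) = mex{} = 0
g(2) = mex{0} = 1
g(3) = mex{0} = 1
g(4) = mex{0,1} = 2
g(5) = mex{1} = 0
g(6) = mex{1,2} = 0
g(7) = mex{0,2} = 1
g(8) = mex{0} = 1
So g(8) = 1.
By the Sprague-Grundy theorem, the Grundy value of a sum of independent games is the XOR of the component values.
Combined value = 7 XOR 1 = 6.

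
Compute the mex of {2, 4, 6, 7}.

0

0 is not in the set, so the mex is 0.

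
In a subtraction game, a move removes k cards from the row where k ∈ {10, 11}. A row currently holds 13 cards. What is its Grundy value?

1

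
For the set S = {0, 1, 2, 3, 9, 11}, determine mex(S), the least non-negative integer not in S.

4

The values 0, 1, 2, 3 are all present; 4 is the first non-negative integer missing from the set.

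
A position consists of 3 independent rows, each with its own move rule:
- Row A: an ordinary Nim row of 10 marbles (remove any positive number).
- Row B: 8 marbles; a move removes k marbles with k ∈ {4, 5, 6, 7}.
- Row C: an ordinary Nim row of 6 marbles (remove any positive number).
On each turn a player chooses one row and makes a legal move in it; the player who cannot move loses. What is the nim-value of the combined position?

14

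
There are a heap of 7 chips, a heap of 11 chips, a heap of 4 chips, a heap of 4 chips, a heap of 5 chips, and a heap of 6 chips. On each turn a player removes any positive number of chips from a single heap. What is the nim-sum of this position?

Compute the nim-sum pairwise:
7 ⊕ 11 = 12
12 ⊕ 4 = 8
8 ⊕ 4 = 12
12 ⊕ 5 = 9
9 ⊕ 6 = 15

15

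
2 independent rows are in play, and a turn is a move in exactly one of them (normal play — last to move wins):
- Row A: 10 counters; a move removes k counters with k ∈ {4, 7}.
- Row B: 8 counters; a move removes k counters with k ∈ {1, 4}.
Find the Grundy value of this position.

Grundy values for row A (subtraction set {4, 7}):
g(0) = mex{} = 0
g(1) = mex{} = 0
g(2) = mex{} = 0
g(3) = mex{} = 0
g(4) = mex{0} = 1
g(5) = mex{0} = 1
g(6) = mex{0} = 1
g(7) = mex{0} = 1
g(8) = mex{0,1} = 2
g(9) = mex{0,1} = 2
g(10) = mex{0,1} = 2
So g(10) = 2.
For row B, compute g(0), g(1), … with moves {1, 4}:
k:     0  1  2  3  4  5  6  7  8
g(k):  0  1  0  1  2  0  1  0  1
So g(8) = 1.
By the Sprague-Grundy theorem, the Grundy value of a sum of independent games is the XOR of the component values.
Combined value = 2 XOR 1 = 3.

3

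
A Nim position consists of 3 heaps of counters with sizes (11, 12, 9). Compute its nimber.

14

Bitwise XOR of the heap sizes:
  1011  (11)
  1100  (12)
  1001  (9)
  ----
  1110  (14)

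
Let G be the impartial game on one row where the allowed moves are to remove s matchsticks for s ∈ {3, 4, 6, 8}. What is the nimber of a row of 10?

3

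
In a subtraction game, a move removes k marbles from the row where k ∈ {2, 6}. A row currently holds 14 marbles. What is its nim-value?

Compute g(0), g(1), … for moves {2, 6}:
g(0) = mex{} = 0
g(1) = mex{} = 0
g(2) = mex{0} = 1
g(3) = mex{0} = 1
g(4) = mex{1} = 0
g(5) = mex{1} = 0
g(6) = mex{0} = 1
g(7) = mex{0} = 1
g(8) = mex{1} = 0
g(9) = mex{1} = 0
g(10) = mex{0} = 1
g(11) = mex{0} = 1
g(12) = mex{1} = 0
g(13) = mex{1} = 0
g(14) = mex{0} = 1
So g(14) = 1.

1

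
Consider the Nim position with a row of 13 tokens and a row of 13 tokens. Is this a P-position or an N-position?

P-position

Nim-sum: 13 ⊕ 13 = 0.
The nim-sum is 0, so this is a P-position: the player to move is in a losing position under optimal play.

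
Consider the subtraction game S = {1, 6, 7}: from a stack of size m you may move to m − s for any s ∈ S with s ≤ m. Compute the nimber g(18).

2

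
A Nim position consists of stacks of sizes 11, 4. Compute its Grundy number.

15

Compute the nim-sum pairwise:
11 ^ 4 = 15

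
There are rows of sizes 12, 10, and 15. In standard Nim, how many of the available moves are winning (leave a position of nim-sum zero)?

3

Compute the nim-sum pairwise:
12 XOR 10 = 6
6 XOR 15 = 9
The overall nim-sum is X = 9. A row of size p has a winning move iff p XOR X < p (reduce it to p XOR X).
  12: 12 XOR 9 = 5 < 12 — winning move (to 5).
  10: 10 XOR 9 = 3 < 10 — winning move (to 3).
  15: 15 XOR 9 = 6 < 15 — winning move (to 6).
That gives 3 winning moves.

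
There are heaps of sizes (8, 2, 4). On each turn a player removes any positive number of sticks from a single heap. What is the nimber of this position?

14

Bitwise XOR of the heap sizes:
  1000  (8)
  0010  (2)
  0100  (4)
  ----
  1110  (14)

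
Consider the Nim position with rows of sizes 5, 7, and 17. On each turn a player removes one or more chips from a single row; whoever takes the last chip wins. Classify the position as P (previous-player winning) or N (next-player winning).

N-position

Compute the nim-sum pairwise:
5 ^ 7 = 2
2 ^ 17 = 19
The nim-sum is 19 ≠ 0, so this is an N-position: the player to move can win.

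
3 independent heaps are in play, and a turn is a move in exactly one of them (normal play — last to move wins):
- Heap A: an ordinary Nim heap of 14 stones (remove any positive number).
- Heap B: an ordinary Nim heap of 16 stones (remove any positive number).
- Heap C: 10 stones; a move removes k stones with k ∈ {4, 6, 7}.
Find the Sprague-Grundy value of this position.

Heap A is a plain Nim heap of size 14, so its Grundy value is 14.
Heap B is a plain Nim heap of size 16, so its Grundy value is 16.
Build the Grundy sequence for heap C with g(k) = mex{g(k−s) : s ∈ {4, 6, 7}, s ≤ k}:
k:     0  1  2  3  4  5  6  7  8  9 10
g(k):  0  0  0  0  1  1  1  1  2  2  2
So g(10) = 2.
The value of a disjunctive sum is the nim-sum of the parts.
Combined value = 14 ⊕ 16 ⊕ 2 = 28.

28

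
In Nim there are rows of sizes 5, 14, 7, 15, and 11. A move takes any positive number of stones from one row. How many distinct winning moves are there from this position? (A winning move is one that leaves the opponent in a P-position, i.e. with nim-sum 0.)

3

Nim-sum: 5 ^ 14 ^ 7 ^ 15 ^ 11 = 8.
The overall nim-sum is X = 8. A row of size p has a winning move iff p XOR X < p (reduce it to p XOR X).
  5: 5 XOR 8 = 13 ≥ 5 — no move.
  14: 14 XOR 8 = 6 < 14 — winning move (to 6).
  7: 7 XOR 8 = 15 ≥ 7 — no move.
  15: 15 XOR 8 = 7 < 15 — winning move (to 7).
  11: 11 XOR 8 = 3 < 11 — winning move (to 3).
That gives 3 winning moves.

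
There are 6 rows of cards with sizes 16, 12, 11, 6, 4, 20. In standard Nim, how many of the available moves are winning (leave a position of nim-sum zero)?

1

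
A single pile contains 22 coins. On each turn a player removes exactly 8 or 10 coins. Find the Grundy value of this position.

0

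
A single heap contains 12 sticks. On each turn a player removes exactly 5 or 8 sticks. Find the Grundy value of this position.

Grundy values for subtraction set {5, 8}:
g(0) = mex{} = 0
g(1) = mex{} = 0
g(2) = mex{} = 0
g(3) = mex{} = 0
g(4) = mex{} = 0
g(5) = mex{0} = 1
g(6) = mex{0} = 1
g(7) = mex{0} = 1
g(8) = mex{0} = 1
g(9) = mex{0} = 1
g(10) = mex{0,1} = 2
g(11) = mex{0,1} = 2
g(12) = mex{0,1} = 2
So g(12) = 2.

2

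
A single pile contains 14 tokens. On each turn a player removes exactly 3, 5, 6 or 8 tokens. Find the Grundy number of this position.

1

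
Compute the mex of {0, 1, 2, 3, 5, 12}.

4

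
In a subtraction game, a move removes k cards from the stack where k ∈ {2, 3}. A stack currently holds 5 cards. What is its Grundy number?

Compute g(0), g(1), … for moves {2, 3}:
g(0) = mex{} = 0
g(1) = mex{} = 0
g(2) = mex{0} = 1
g(3) = mex{0} = 1
g(4) = mex{0,1} = 2
g(5) = mex{1} = 0
So g(5) = 0.

0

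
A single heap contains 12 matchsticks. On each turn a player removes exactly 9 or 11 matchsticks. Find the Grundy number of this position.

1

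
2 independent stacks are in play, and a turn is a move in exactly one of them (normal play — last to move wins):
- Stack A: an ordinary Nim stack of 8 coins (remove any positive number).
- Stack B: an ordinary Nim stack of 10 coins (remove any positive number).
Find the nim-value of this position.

2

Stack A is a plain Nim stack of size 8, so its Grundy value is 8.
Stack B is a plain Nim stack of size 10, so its Grundy value is 10.
The value of a disjunctive sum is the nim-sum of the parts.
Combined value = 8 ⊕ 10 = 2.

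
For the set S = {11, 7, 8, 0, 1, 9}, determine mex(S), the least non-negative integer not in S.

The values 0, 1 are all present; 2 is the first non-negative integer missing from the set.

2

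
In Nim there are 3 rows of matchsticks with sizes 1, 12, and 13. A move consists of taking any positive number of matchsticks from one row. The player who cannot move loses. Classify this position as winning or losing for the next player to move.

Losing position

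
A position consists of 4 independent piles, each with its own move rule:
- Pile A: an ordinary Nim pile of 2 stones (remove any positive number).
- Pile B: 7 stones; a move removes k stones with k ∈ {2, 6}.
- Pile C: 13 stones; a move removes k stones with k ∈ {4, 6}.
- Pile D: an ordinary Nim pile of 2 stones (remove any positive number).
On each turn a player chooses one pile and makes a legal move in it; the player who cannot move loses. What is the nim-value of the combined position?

1

Pile A is a plain Nim pile of size 2, so its Grundy value is 2.
Build the Grundy sequence for pile B with g(k) = mex{g(k−s) : s ∈ {2, 6}, s ≤ k}:
k:     0  1  2  3  4  5  6  7
g(k):  0  0  1  1  0  0  1  1
So g(7) = 1.
Grundy values for pile C (subtraction set {4, 6}):
k:     0  1  2  3  4  5  6  7  8  9 10 11 12 13
g(k):  0  0  0  0  1  1  1  1  2  2  0  0  0  0
So g(13) = 0.
Pile D is a plain Nim pile of size 2, so its Grundy value is 2.
The value of a disjunctive sum is the nim-sum of the parts.
Combined value = 2 XOR 1 XOR 0 XOR 2 = 1.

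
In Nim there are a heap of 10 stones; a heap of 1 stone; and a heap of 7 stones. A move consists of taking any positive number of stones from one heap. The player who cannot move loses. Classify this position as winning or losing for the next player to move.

Write each in binary and XOR column by column:
  1010  (10)
  0001  (1)
  0111  (7)
  ----
  1100  (12)
The nim-sum is 12 ≠ 0, so this is an N-position: the player to move can win.

Winning position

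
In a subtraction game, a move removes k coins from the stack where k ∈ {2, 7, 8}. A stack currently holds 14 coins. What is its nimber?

0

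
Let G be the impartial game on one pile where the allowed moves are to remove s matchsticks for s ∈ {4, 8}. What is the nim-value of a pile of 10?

2

Build the Grundy sequence with g(k) = mex{g(k−s) : s ∈ {4, 8}, s ≤ k}:
k:     0  1  2  3  4  5  6  7  8  9 10
g(k):  0  0  0  0  1  1  1  1  2  2  2
So g(10) = 2.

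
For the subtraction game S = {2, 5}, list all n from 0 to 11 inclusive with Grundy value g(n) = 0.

0, 1, 4, 7, 8, 11

Build the Grundy sequence with g(k) = mex{g(k−s) : s ∈ {2, 5}, s ≤ k}:
g(0) = mex{} = 0
g(1) = mex{} = 0
g(2) = mex{0} = 1
g(3) = mex{0} = 1
g(4) = mex{1} = 0
g(5) = mex{0,1} = 2
g(6) = mex{0} = 1
g(7) = mex{1,2} = 0
g(8) = mex{1} = 0
g(9) = mex{0} = 1
g(10) = mex{0,2} = 1
g(11) = mex{1} = 0
The P-positions (g = 0) in 0..11 are 0, 1, 4, 7, 8, 11.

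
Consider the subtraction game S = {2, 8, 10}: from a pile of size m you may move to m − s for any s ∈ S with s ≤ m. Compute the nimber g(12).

Build the Grundy sequence with g(k) = mex{g(k−s) : s ∈ {2, 8, 10}, s ≤ k}:
k:     0  1  2  3  4  5  6  7  8  9 10 11 12
g(k):  0  0  1  1  0  0  1  1  2  2  3  3  2
So g(12) = 2.

2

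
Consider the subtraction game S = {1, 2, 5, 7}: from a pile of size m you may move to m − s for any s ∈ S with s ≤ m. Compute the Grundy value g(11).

Grundy values for subtraction set {1, 2, 5, 7}:
g(0) = mex{} = 0
g(1) = mex{0} = 1
g(2) = mex{0,1} = 2
g(3) = mex{1,2} = 0
g(4) = mex{0,2} = 1
g(5) = mex{0,1} = 2
g(6) = mex{1,2} = 0
g(7) = mex{0,2} = 1
g(8) = mex{0,1} = 2
g(9) = mex{1,2} = 0
g(10) = mex{0,2} = 1
g(11) = mex{0,1} = 2
So g(11) = 2.

2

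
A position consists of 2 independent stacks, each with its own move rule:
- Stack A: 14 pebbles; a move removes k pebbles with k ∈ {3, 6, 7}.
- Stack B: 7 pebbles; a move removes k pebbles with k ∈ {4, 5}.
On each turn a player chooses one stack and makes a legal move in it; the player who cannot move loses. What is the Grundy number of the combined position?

Build the Grundy sequence for stack A with g(k) = mex{g(k−s) : s ∈ {3, 6, 7}, s ≤ k}:
k:     0  1  2  3  4  5  6  7  8  9 10 11 12 13 14
g(k):  0  0  0  1  1  1  2  2  2  3  0  0  0  1  1
So g(14) = 1.
Grundy values for stack B (subtraction set {4, 5}):
k:     0  1  2  3  4  5  6  7
g(k):  0  0  0  0  1  1  1  1
So g(7) = 1.
By the Sprague-Grundy theorem, the Grundy value of a sum of independent games is the XOR of the component values.
Combined value = 1 XOR 1 = 0.

0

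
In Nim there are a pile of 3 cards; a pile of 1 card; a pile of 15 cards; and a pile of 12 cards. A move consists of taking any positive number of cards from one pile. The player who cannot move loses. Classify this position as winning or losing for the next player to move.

Write each in binary and XOR column by column:
  0011  (3)
  0001  (1)
  1111  (15)
  1100  (12)
  ----
  0001  (1)
The nim-sum is 1 ≠ 0, so this is an N-position: the player to move can win.

Winning position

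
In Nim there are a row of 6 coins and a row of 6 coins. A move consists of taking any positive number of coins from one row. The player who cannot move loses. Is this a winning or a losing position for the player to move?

Nim-sum: 6 ⊕ 6 = 0.
The nim-sum is 0, so this is a P-position: the player to move is in a losing position under optimal play.

Losing position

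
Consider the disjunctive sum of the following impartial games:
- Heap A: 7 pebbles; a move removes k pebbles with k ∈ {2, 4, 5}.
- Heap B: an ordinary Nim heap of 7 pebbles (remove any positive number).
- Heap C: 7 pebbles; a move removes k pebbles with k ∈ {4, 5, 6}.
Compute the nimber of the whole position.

Build the Grundy sequence for heap A with g(k) = mex{g(k−s) : s ∈ {2, 4, 5}, s ≤ k}:
g(0) = mex{} = 0
g(1) = mex{} = 0
g(2) = mex{0} = 1
g(3) = mex{0} = 1
g(4) = mex{0,1} = 2
g(5) = mex{0,1} = 2
g(6) = mex{0,1,2} = 3
g(7) = mex{1,2} = 0
So g(7) = 0.
Heap B is a plain Nim heap of size 7, so its Grundy value is 7.
Build the Grundy sequence for heap C with g(k) = mex{g(k−s) : s ∈ {4, 5, 6}, s ≤ k}:
g(0) = mex{} = 0
g(1) = mex{} = 0
g(2) = mex{} = 0
g(3) = mex{} = 0
g(4) = mex{0} = 1
g(5) = mex{0} = 1
g(6) = mex{0} = 1
g(7) = mex{0} = 1
So g(7) = 1.
By the Sprague-Grundy theorem, the Grundy value of a sum of independent games is the XOR of the component values.
Combined value = 0 XOR 7 XOR 1 = 6.

6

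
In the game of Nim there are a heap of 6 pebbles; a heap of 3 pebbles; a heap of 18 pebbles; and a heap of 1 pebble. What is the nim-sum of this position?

22

Bitwise XOR of the heap sizes:
  00110  (6)
  00011  (3)
  10010  (18)
  00001  (1)
  -----
  10110  (22)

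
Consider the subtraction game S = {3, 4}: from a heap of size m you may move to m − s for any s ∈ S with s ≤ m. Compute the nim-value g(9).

0

Grundy values for subtraction set {3, 4}:
k:     0  1  2  3  4  5  6  7  8  9
g(k):  0  0  0  1  1  1  2  0  0  0
So g(9) = 0.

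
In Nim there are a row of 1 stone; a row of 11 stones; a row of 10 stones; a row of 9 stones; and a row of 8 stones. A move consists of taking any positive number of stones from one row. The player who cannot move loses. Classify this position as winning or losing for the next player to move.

Nim-sum: 1 XOR 11 XOR 10 XOR 9 XOR 8 = 1.
The nim-sum is 1 ≠ 0, so this is an N-position: the player to move can win.

Winning position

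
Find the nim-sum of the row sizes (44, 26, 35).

21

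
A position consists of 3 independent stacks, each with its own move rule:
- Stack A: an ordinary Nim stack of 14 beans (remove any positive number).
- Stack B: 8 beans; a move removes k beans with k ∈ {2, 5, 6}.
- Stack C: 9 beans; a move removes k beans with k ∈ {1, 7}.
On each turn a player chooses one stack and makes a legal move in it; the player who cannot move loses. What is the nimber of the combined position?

15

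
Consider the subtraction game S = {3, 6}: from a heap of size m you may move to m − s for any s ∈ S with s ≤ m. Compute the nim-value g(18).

0

Compute g(0), g(1), … for moves {3, 6}:
k:     0  1  2  3  4  5  6  7  8  9 10 11 12 13 14 15 16 17 18
g(k):  0  0  0  1  1  1  2  2  2  0  0  0  1  1  1  2  2  2  0
So g(18) = 0.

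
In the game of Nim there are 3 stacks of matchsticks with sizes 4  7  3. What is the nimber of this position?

0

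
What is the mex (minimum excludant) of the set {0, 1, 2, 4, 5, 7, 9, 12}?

3

The values 0, 1, 2 are all present; 3 is the first non-negative integer missing from the set.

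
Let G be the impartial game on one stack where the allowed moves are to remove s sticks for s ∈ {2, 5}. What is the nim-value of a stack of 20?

1

Build the Grundy sequence with g(k) = mex{g(k−s) : s ∈ {2, 5}, s ≤ k}:
k:     0  1  2  3  4  5  6  7  8  9 10 11 12 13 14 15 16 17 18 19 20
g(k):  0  0  1  1  0  2  1  0  0  1  1  0  2  1  0  0  1  1  0  2  1
So g(20) = 1.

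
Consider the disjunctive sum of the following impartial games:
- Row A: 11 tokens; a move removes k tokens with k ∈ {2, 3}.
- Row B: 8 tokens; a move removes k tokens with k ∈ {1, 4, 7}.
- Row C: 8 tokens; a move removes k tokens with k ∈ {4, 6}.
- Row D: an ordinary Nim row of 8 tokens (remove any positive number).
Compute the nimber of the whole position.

For row A, compute g(0), g(1), … with moves {2, 3}:
g(0) = mex{} = 0
g(1) = mex{} = 0
g(2) = mex{0} = 1
g(3) = mex{0} = 1
g(4) = mex{0,1} = 2
g(5) = mex{1} = 0
g(6) = mex{1,2} = 0
g(7) = mex{0,2} = 1
g(8) = mex{0} = 1
g(9) = mex{0,1} = 2
g(10) = mex{1} = 0
g(11) = mex{1,2} = 0
So g(11) = 0.
For row B, compute g(0), g(1), … with moves {1, 4, 7}:
k:     0  1  2  3  4  5  6  7  8
g(k):  0  1  0  1  2  0  1  2  0
So g(8) = 0.
For row C, compute g(0), g(1), … with moves {4, 6}:
g(0) = mex{} = 0
g(1) = mex{} = 0
g(2) = mex{} = 0
g(3) = mex{} = 0
g(4) = mex{0} = 1
g(5) = mex{0} = 1
g(6) = mex{0} = 1
g(7) = mex{0} = 1
g(8) = mex{0,1} = 2
So g(8) = 2.
Row D is a plain Nim row of size 8, so its Grundy value is 8.
The value of a disjunctive sum is the nim-sum of the parts.
Combined value = 0 ⊕ 0 ⊕ 2 ⊕ 8 = 10.

10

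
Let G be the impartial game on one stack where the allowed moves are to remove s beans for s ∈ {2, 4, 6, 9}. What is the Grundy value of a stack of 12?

2

Compute g(0), g(1), … for moves {2, 4, 6, 9}:
g(0) = mex{} = 0
g(1) = mex{} = 0
g(2) = mex{0} = 1
g(3) = mex{0} = 1
g(4) = mex{0,1} = 2
g(5) = mex{0,1} = 2
g(6) = mex{0,1,2} = 3
g(7) = mex{0,1,2} = 3
g(8) = mex{1,2,3} = 0
g(9) = mex{0,1,2,3} = 4
g(10) = mex{0,2,3} = 1
g(11) = mex{1,2,3,4} = 0
g(12) = mex{0,1,3} = 2
So g(12) = 2.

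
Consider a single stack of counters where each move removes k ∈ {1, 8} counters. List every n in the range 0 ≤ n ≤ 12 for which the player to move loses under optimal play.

0, 2, 4, 6, 9, 11

Grundy values for subtraction set {1, 8}:
g(0) = mex{} = 0
g(1) = mex{0} = 1
g(2) = mex{1} = 0
g(3) = mex{0} = 1
g(4) = mex{1} = 0
g(5) = mex{0} = 1
g(6) = mex{1} = 0
g(7) = mex{0} = 1
g(8) = mex{0,1} = 2
g(9) = mex{1,2} = 0
g(10) = mex{0} = 1
g(11) = mex{1} = 0
g(12) = mex{0} = 1
The P-positions (g = 0) in 0..12 are 0, 2, 4, 6, 9, 11.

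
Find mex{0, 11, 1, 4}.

2

The values 0, 1 are all present; 2 is the first non-negative integer missing from the set.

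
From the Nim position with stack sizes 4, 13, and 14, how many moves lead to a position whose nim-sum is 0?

3

Bitwise XOR of the heap sizes:
  0100  (4)
  1101  (13)
  1110  (14)
  ----
  0111  (7)
The overall nim-sum is X = 7. A stack of size p has a winning move iff p XOR X < p (reduce it to p XOR X).
  4: 4 XOR 7 = 3 < 4 — winning move (to 3).
  13: 13 XOR 7 = 10 < 13 — winning move (to 10).
  14: 14 XOR 7 = 9 < 14 — winning move (to 9).
That gives 3 winning moves.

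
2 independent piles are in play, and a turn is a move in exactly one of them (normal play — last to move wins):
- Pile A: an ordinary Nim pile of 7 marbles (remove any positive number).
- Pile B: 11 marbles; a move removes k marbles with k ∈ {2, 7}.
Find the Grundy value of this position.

Pile A is a plain Nim pile of size 7, so its Grundy value is 7.
For pile B, compute g(0), g(1), … with moves {2, 7}:
k:     0  1  2  3  4  5  6  7  8  9 10 11
g(k):  0  0  1  1  0  0  1  1  2  0  0  1
So g(11) = 1.
By the Sprague-Grundy theorem, the Grundy value of a sum of independent games is the XOR of the component values.
Combined value = 7 XOR 1 = 6.

6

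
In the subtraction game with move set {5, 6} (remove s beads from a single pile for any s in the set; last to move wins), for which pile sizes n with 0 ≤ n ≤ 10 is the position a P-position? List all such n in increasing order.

0, 1, 2, 3, 4

Grundy values for subtraction set {5, 6}:
g(0) = mex{} = 0
g(1) = mex{} = 0
g(2) = mex{} = 0
g(3) = mex{} = 0
g(4) = mex{} = 0
g(5) = mex{0} = 1
g(6) = mex{0} = 1
g(7) = mex{0} = 1
g(8) = mex{0} = 1
g(9) = mex{0} = 1
g(10) = mex{0,1} = 2
The P-positions (g = 0) in 0..10 are 0, 1, 2, 3, 4.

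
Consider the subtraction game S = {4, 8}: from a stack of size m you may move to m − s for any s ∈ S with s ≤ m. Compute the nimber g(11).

2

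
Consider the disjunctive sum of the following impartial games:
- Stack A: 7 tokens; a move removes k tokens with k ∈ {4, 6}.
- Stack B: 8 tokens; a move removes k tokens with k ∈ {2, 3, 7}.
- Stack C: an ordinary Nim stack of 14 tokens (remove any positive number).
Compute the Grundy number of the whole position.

Grundy values for stack A (subtraction set {4, 6}):
g(0) = mex{} = 0
g(1) = mex{} = 0
g(2) = mex{} = 0
g(3) = mex{} = 0
g(4) = mex{0} = 1
g(5) = mex{0} = 1
g(6) = mex{0} = 1
g(7) = mex{0} = 1
So g(7) = 1.
Build the Grundy sequence for stack B with g(k) = mex{g(k−s) : s ∈ {2, 3, 7}, s ≤ k}:
g(0) = mex{} = 0
g(1) = mex{} = 0
g(2) = mex{0} = 1
g(3) = mex{0} = 1
g(4) = mex{0,1} = 2
g(5) = mex{1} = 0
g(6) = mex{1,2} = 0
g(7) = mex{0,2} = 1
g(8) = mex{0} = 1
So g(8) = 1.
Stack C is a plain Nim stack of size 14, so its Grundy value is 14.
The value of a disjunctive sum is the nim-sum of the parts.
Combined value = 1 ⊕ 1 ⊕ 14 = 14.

14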